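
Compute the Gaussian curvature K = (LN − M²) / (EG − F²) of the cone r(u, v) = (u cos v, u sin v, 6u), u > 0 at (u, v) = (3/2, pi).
K = 0

Coefficients of the first fundamental form: E = 37, F = 0, G = u^2.
Coefficients of the second fundamental form: L = 0, M = 0, N = 6*sqrt(37)*u^2/(37*Abs(u)).
Assemble K = (LN − M²)/(EG − F²) = 0. At (u, v) = (3/2, pi): K = 0.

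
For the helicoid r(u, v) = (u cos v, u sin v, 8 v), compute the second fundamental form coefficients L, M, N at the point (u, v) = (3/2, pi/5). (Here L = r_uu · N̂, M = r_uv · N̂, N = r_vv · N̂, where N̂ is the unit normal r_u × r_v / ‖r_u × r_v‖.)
L = 0;  M = -16*sqrt(265)/265;  N = 0

Compute the unit normal N̂(u, v) = (8*sin(v)/sqrt(u^2 + 64), -8*cos(v)/sqrt(u^2 + 64), u/sqrt(u^2 + 64)), and the second partials r_uu, r_uv, r_vv. Take dot products:
  L(u, v) = r_uu · N̂ = 0,
  M(u, v) = r_uv · N̂ = -8/sqrt(u^2 + 64),
  N(u, v) = r_vv · N̂ = 0.
Evaluating at (u, v) = (3/2, pi/5):
  L = 0, M = -16*sqrt(265)/265, N = 0.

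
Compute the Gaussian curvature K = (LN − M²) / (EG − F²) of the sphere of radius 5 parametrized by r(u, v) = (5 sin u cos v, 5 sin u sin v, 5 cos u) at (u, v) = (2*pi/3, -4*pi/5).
K = 1/25

Coefficients of the first fundamental form: E = 25, F = 0, G = 25*sin(u)^2.
Coefficients of the second fundamental form: L = -5*sin(u)/Abs(sin(u)), M = 0, N = -5*sin(u)^3/Abs(sin(u)).
Assemble K = (LN − M²)/(EG − F²) = 1/25. At (u, v) = (2*pi/3, -4*pi/5): K = 1/25.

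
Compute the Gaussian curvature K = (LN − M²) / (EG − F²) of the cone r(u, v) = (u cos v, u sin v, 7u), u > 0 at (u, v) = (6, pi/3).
K = 0

Coefficients of the first fundamental form: E = 50, F = 0, G = u^2.
Coefficients of the second fundamental form: L = 0, M = 0, N = 7*sqrt(2)*u^2/(10*Abs(u)).
Assemble K = (LN − M²)/(EG − F²) = 0. At (u, v) = (6, pi/3): K = 0.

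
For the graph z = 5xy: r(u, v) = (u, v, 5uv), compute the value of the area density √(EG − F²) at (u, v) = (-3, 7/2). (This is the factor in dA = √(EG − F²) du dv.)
√(EG − F²)|_{(-3, 7/2)} = sqrt(2129)/2

E = 25*v^2 + 1, F = 25*u*v, G = 25*u^2 + 1, so EG − F² = 25*u^2 + 25*v^2 + 1. Taking the positive square root: √(EG − F²) = sqrt(25*u^2 + 25*v^2 + 1). At (u, v) = (-3, 7/2): sqrt(2129)/2.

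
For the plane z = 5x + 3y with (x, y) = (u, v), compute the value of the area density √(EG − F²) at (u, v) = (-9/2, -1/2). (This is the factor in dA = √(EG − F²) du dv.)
√(EG − F²)|_{(-9/2, -1/2)} = sqrt(35)

E = 26, F = 15, G = 10, so EG − F² = 35. Taking the positive square root: √(EG − F²) = sqrt(35). At (u, v) = (-9/2, -1/2): sqrt(35).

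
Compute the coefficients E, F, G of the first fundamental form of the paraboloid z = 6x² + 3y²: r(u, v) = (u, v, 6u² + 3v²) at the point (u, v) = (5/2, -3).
E = 901;  F = -540;  G = 325

Partials: r_u = (1, 0, 12*u), r_v = (0, 1, 6*v). As functions of (u, v):
  E = r_u · r_u = 144*u^2 + 1,
  F = r_u · r_v = 72*u*v,
  G = r_v · r_v = 36*v^2 + 1.
Evaluating at (u, v) = (5/2, -3): E = 901, F = -540, G = 325.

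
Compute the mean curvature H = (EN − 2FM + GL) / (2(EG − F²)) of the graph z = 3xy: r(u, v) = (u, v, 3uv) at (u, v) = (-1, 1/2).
H = 108/343

With E = 9*v^2 + 1, F = 9*u*v, G = 9*u^2 + 1, L = 0, M = 3/sqrt(9*u^2 + 9*v^2 + 1), N = 0, assemble
  H = (EN − 2FM + GL) / (2(EG − F²)) = -27*u*v/(9*u^2 + 9*v^2 + 1)^(3/2).
At (u, v) = (-1, 1/2): H = 108/343.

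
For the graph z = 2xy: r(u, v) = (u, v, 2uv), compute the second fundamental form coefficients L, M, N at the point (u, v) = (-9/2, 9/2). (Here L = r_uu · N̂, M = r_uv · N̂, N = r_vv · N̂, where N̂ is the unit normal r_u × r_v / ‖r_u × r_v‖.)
L = 0;  M = 2*sqrt(163)/163;  N = 0

Compute the unit normal N̂(u, v) = (-2*v/sqrt(4*u^2 + 4*v^2 + 1), -2*u/sqrt(4*u^2 + 4*v^2 + 1), 1/sqrt(4*u^2 + 4*v^2 + 1)), and the second partials r_uu, r_uv, r_vv. Take dot products:
  L(u, v) = r_uu · N̂ = 0,
  M(u, v) = r_uv · N̂ = 2/sqrt(4*u^2 + 4*v^2 + 1),
  N(u, v) = r_vv · N̂ = 0.
Evaluating at (u, v) = (-9/2, 9/2):
  L = 0, M = 2*sqrt(163)/163, N = 0.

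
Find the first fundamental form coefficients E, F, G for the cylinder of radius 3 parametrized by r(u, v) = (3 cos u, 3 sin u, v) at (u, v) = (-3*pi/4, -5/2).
E = 9;  F = 0;  G = 1

Partials: r_u = (-3*sin(u), 3*cos(u), 0), r_v = (0, 0, 1). As functions of (u, v):
  E = r_u · r_u = 9,
  F = r_u · r_v = 0,
  G = r_v · r_v = 1.
Evaluating at (u, v) = (-3*pi/4, -5/2): E = 9, F = 0, G = 1.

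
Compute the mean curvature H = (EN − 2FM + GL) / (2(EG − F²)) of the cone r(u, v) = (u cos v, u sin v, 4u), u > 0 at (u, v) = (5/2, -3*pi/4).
H = 4*sqrt(17)/85

With E = 17, F = 0, G = u^2, L = 0, M = 0, N = 4*sqrt(17)*u^2/(17*Abs(u)), assemble
  H = (EN − 2FM + GL) / (2(EG − F²)) = 2*sqrt(17)/(17*Abs(u)).
At (u, v) = (5/2, -3*pi/4): H = 4*sqrt(17)/85.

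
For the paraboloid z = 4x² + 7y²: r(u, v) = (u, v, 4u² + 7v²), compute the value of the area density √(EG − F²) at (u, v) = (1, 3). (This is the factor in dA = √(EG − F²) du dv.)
√(EG − F²)|_{(1, 3)} = sqrt(1829)

E = 64*u^2 + 1, F = 112*u*v, G = 196*v^2 + 1, so EG − F² = 64*u^2 + 196*v^2 + 1. Taking the positive square root: √(EG − F²) = sqrt(64*u^2 + 196*v^2 + 1). At (u, v) = (1, 3): sqrt(1829).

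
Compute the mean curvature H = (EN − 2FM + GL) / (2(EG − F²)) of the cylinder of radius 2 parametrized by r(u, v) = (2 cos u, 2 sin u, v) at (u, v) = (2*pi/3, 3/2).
H = -1/4

With E = 4, F = 0, G = 1, L = -2, M = 0, N = 0, assemble
  H = (EN − 2FM + GL) / (2(EG − F²)) = -1/4.
At (u, v) = (2*pi/3, 3/2): H = -1/4.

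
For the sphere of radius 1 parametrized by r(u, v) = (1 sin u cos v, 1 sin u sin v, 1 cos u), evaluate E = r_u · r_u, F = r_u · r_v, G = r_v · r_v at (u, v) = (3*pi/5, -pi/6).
E = 1;  F = 0;  G = sqrt(5)/8 + 5/8

Partials: r_u = (cos(u)*cos(v), sin(v)*cos(u), -sin(u)), r_v = (-sin(u)*sin(v), sin(u)*cos(v), 0). As functions of (u, v):
  E = r_u · r_u = 1,
  F = r_u · r_v = 0,
  G = r_v · r_v = sin(u)^2.
Evaluating at (u, v) = (3*pi/5, -pi/6): E = 1, F = 0, G = sqrt(5)/8 + 5/8.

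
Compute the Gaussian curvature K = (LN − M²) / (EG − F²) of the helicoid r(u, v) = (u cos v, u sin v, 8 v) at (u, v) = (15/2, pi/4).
K = -1024/231361

Coefficients of the first fundamental form: E = 1, F = 0, G = u^2 + 64.
Coefficients of the second fundamental form: L = 0, M = -8/sqrt(u^2 + 64), N = 0.
Assemble K = (LN − M²)/(EG − F²) = -64/(u^2 + 64)^2. At (u, v) = (15/2, pi/4): K = -1024/231361.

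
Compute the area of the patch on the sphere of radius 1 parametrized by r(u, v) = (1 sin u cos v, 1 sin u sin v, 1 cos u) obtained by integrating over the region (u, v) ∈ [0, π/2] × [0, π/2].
Area = pi/2

Area = ∫∫ √(EG − F²) du dv with √(EG − F²) = Abs(sin(u)). Integrating over [0, π/2] × [0, π/2] gives pi/2.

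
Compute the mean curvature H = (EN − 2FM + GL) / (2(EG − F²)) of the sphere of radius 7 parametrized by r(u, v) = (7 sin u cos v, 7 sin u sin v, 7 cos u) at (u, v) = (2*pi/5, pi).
H = -1/7

With E = 49, F = 0, G = 49*sin(u)^2, L = -7*sin(u)/Abs(sin(u)), M = 0, N = -7*sin(u)^3/Abs(sin(u)), assemble
  H = (EN − 2FM + GL) / (2(EG − F²)) = -sin(u)/(7*Abs(sin(u))).
At (u, v) = (2*pi/5, pi): H = -1/7.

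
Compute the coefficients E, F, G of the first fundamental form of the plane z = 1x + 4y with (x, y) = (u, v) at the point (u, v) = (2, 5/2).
E = 2;  F = 4;  G = 17

Partials: r_u = (1, 0, 1), r_v = (0, 1, 4). As functions of (u, v):
  E = r_u · r_u = 2,
  F = r_u · r_v = 4,
  G = r_v · r_v = 17.
Evaluating at (u, v) = (2, 5/2): E = 2, F = 4, G = 17.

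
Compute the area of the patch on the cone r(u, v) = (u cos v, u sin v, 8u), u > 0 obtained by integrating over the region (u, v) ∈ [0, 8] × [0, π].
Area = 32*sqrt(65)*pi

Area = ∫∫ √(EG − F²) du dv with √(EG − F²) = sqrt(65)*Abs(u). Integrating over [0, 8] × [0, π] gives 32*sqrt(65)*pi.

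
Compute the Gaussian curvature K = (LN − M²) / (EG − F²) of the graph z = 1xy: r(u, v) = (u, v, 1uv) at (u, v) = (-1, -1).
K = -1/9

Coefficients of the first fundamental form: E = v^2 + 1, F = u*v, G = u^2 + 1.
Coefficients of the second fundamental form: L = 0, M = 1/sqrt(u^2 + v^2 + 1), N = 0.
Assemble K = (LN − M²)/(EG − F²) = 1/((u^2*v^2 - (u^2 + 1)*(v^2 + 1))*(u^2 + v^2 + 1)). At (u, v) = (-1, -1): K = -1/9.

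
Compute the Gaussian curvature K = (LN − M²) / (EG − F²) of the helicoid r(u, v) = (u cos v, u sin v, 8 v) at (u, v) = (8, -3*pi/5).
K = -1/256

Coefficients of the first fundamental form: E = 1, F = 0, G = u^2 + 64.
Coefficients of the second fundamental form: L = 0, M = -8/sqrt(u^2 + 64), N = 0.
Assemble K = (LN − M²)/(EG − F²) = -64/(u^2 + 64)^2. At (u, v) = (8, -3*pi/5): K = -1/256.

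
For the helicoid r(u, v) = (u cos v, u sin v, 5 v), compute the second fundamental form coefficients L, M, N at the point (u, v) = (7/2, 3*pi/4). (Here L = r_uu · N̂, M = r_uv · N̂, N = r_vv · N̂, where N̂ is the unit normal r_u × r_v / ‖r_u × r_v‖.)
L = 0;  M = -10*sqrt(149)/149;  N = 0

Compute the unit normal N̂(u, v) = (5*sin(v)/sqrt(u^2 + 25), -5*cos(v)/sqrt(u^2 + 25), u/sqrt(u^2 + 25)), and the second partials r_uu, r_uv, r_vv. Take dot products:
  L(u, v) = r_uu · N̂ = 0,
  M(u, v) = r_uv · N̂ = -5/sqrt(u^2 + 25),
  N(u, v) = r_vv · N̂ = 0.
Evaluating at (u, v) = (7/2, 3*pi/4):
  L = 0, M = -10*sqrt(149)/149, N = 0.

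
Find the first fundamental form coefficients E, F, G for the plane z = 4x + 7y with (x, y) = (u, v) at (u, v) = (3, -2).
E = 17;  F = 28;  G = 50

Partials: r_u = (1, 0, 4), r_v = (0, 1, 7). As functions of (u, v):
  E = r_u · r_u = 17,
  F = r_u · r_v = 28,
  G = r_v · r_v = 50.
Evaluating at (u, v) = (3, -2): E = 17, F = 28, G = 50.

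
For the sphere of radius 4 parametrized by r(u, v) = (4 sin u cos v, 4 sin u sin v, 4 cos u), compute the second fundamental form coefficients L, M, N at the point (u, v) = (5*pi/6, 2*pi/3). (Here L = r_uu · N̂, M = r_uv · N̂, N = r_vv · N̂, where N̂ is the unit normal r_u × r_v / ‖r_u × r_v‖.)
L = -4;  M = 0;  N = -1

Compute the unit normal N̂(u, v) = (sin(u)^2*cos(v)/Abs(sin(u)), sin(u)^2*sin(v)/Abs(sin(u)), sin(2*u)/(2*Abs(sin(u)))), and the second partials r_uu, r_uv, r_vv. Take dot products:
  L(u, v) = r_uu · N̂ = -4*sin(u)/Abs(sin(u)),
  M(u, v) = r_uv · N̂ = 0,
  N(u, v) = r_vv · N̂ = -4*sin(u)^3/Abs(sin(u)).
Evaluating at (u, v) = (5*pi/6, 2*pi/3):
  L = -4, M = 0, N = -1.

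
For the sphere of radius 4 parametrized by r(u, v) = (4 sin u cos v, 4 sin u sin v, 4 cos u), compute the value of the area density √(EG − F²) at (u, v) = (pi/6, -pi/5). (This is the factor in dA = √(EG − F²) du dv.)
√(EG − F²)|_{(pi/6, -pi/5)} = 8

E = 16, F = 0, G = 16*sin(u)^2, so EG − F² = 256*sin(u)^2. Taking the positive square root: √(EG − F²) = 16*Abs(sin(u)). At (u, v) = (pi/6, -pi/5): 8.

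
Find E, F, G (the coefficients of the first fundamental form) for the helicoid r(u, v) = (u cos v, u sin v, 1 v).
E = 1;  F = 0;  G = u^2 + 1

Compute partials: r_u = (cos(v), sin(v), 0), r_v = (-u*sin(v), u*cos(v), 1). Then
  E = r_u · r_u = 1,
  F = r_u · r_v = 0,
  G = r_v · r_v = u^2 + 1.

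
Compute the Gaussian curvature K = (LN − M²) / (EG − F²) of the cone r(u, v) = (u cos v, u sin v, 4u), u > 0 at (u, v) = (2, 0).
K = 0

Coefficients of the first fundamental form: E = 17, F = 0, G = u^2.
Coefficients of the second fundamental form: L = 0, M = 0, N = 4*sqrt(17)*u^2/(17*Abs(u)).
Assemble K = (LN − M²)/(EG − F²) = 0. At (u, v) = (2, 0): K = 0.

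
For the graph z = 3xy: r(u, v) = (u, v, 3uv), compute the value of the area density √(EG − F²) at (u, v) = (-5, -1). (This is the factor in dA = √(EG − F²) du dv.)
√(EG − F²)|_{(-5, -1)} = sqrt(235)

E = 9*v^2 + 1, F = 9*u*v, G = 9*u^2 + 1, so EG − F² = 9*u^2 + 9*v^2 + 1. Taking the positive square root: √(EG − F²) = sqrt(9*u^2 + 9*v^2 + 1). At (u, v) = (-5, -1): sqrt(235).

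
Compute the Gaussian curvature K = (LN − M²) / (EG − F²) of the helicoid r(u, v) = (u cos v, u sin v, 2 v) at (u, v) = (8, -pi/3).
K = -1/1156

Coefficients of the first fundamental form: E = 1, F = 0, G = u^2 + 4.
Coefficients of the second fundamental form: L = 0, M = -2/sqrt(u^2 + 4), N = 0.
Assemble K = (LN − M²)/(EG − F²) = -4/(u^2 + 4)^2. At (u, v) = (8, -pi/3): K = -1/1156.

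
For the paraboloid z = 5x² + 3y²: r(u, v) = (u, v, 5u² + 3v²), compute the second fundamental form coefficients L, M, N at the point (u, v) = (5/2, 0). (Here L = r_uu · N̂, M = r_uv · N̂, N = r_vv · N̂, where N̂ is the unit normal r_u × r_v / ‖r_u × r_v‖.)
L = 5*sqrt(626)/313;  M = 0;  N = 3*sqrt(626)/313

Compute the unit normal N̂(u, v) = (-10*u/sqrt(100*u^2 + 36*v^2 + 1), -6*v/sqrt(100*u^2 + 36*v^2 + 1), 1/sqrt(100*u^2 + 36*v^2 + 1)), and the second partials r_uu, r_uv, r_vv. Take dot products:
  L(u, v) = r_uu · N̂ = 10/sqrt(100*u^2 + 36*v^2 + 1),
  M(u, v) = r_uv · N̂ = 0,
  N(u, v) = r_vv · N̂ = 6/sqrt(100*u^2 + 36*v^2 + 1).
Evaluating at (u, v) = (5/2, 0):
  L = 5*sqrt(626)/313, M = 0, N = 3*sqrt(626)/313.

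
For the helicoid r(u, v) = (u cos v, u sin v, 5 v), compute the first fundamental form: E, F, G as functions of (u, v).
E = 1;  F = 0;  G = u^2 + 25

Compute partials: r_u = (cos(v), sin(v), 0), r_v = (-u*sin(v), u*cos(v), 5). Then
  E = r_u · r_u = 1,
  F = r_u · r_v = 0,
  G = r_v · r_v = u^2 + 25.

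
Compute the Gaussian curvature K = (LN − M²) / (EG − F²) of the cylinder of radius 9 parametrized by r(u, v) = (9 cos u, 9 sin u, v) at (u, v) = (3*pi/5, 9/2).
K = 0

Coefficients of the first fundamental form: E = 81, F = 0, G = 1.
Coefficients of the second fundamental form: L = -9, M = 0, N = 0.
Assemble K = (LN − M²)/(EG − F²) = 0. At (u, v) = (3*pi/5, 9/2): K = 0.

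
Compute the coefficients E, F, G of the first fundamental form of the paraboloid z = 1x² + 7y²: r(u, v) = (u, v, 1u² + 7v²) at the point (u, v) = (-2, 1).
E = 17;  F = -56;  G = 197

Partials: r_u = (1, 0, 2*u), r_v = (0, 1, 14*v). As functions of (u, v):
  E = r_u · r_u = 4*u^2 + 1,
  F = r_u · r_v = 28*u*v,
  G = r_v · r_v = 196*v^2 + 1.
Evaluating at (u, v) = (-2, 1): E = 17, F = -56, G = 197.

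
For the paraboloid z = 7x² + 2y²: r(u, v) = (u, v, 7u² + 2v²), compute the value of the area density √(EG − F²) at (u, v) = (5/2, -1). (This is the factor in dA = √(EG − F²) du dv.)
√(EG − F²)|_{(5/2, -1)} = 3*sqrt(138)

E = 196*u^2 + 1, F = 56*u*v, G = 16*v^2 + 1, so EG − F² = 196*u^2 + 16*v^2 + 1. Taking the positive square root: √(EG − F²) = sqrt(196*u^2 + 16*v^2 + 1). At (u, v) = (5/2, -1): 3*sqrt(138).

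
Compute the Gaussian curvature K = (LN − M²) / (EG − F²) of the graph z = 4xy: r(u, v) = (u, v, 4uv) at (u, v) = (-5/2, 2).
K = -16/27225

Coefficients of the first fundamental form: E = 16*v^2 + 1, F = 16*u*v, G = 16*u^2 + 1.
Coefficients of the second fundamental form: L = 0, M = 4/sqrt(16*u^2 + 16*v^2 + 1), N = 0.
Assemble K = (LN − M²)/(EG − F²) = -16/(256*u^4 + 512*u^2*v^2 + 32*u^2 + 256*v^4 + 32*v^2 + 1). At (u, v) = (-5/2, 2): K = -16/27225.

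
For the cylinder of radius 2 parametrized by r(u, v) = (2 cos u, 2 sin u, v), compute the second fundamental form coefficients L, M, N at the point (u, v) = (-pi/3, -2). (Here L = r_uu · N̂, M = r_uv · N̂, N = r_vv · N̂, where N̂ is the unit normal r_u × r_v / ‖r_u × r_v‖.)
L = -2;  M = 0;  N = 0

Compute the unit normal N̂(u, v) = (cos(u), sin(u), 0), and the second partials r_uu, r_uv, r_vv. Take dot products:
  L(u, v) = r_uu · N̂ = -2,
  M(u, v) = r_uv · N̂ = 0,
  N(u, v) = r_vv · N̂ = 0.
Evaluating at (u, v) = (-pi/3, -2):
  L = -2, M = 0, N = 0.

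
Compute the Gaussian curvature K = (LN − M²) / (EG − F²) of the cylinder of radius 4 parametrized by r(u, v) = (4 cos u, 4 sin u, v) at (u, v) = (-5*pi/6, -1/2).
K = 0

Coefficients of the first fundamental form: E = 16, F = 0, G = 1.
Coefficients of the second fundamental form: L = -4, M = 0, N = 0.
Assemble K = (LN − M²)/(EG − F²) = 0. At (u, v) = (-5*pi/6, -1/2): K = 0.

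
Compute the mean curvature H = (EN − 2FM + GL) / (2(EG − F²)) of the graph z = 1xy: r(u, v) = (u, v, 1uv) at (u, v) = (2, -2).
H = 4/27

With E = v^2 + 1, F = u*v, G = u^2 + 1, L = 0, M = 1/sqrt(u^2 + v^2 + 1), N = 0, assemble
  H = (EN − 2FM + GL) / (2(EG − F²)) = -u*v/(u^2 + v^2 + 1)^(3/2).
At (u, v) = (2, -2): H = 4/27.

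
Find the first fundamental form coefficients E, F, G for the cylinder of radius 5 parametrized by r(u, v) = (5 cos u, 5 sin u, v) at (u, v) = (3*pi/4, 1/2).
E = 25;  F = 0;  G = 1

Partials: r_u = (-5*sin(u), 5*cos(u), 0), r_v = (0, 0, 1). As functions of (u, v):
  E = r_u · r_u = 25,
  F = r_u · r_v = 0,
  G = r_v · r_v = 1.
Evaluating at (u, v) = (3*pi/4, 1/2): E = 25, F = 0, G = 1.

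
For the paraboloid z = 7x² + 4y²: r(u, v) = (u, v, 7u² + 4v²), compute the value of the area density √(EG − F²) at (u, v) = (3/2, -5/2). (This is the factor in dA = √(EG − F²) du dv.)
√(EG − F²)|_{(3/2, -5/2)} = sqrt(842)

E = 196*u^2 + 1, F = 112*u*v, G = 64*v^2 + 1, so EG − F² = 196*u^2 + 64*v^2 + 1. Taking the positive square root: √(EG − F²) = sqrt(196*u^2 + 64*v^2 + 1). At (u, v) = (3/2, -5/2): sqrt(842).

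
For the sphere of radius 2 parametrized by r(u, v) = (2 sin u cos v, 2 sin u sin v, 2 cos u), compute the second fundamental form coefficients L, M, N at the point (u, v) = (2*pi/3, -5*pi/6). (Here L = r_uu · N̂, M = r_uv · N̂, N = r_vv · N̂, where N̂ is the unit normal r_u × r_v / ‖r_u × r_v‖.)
L = -2;  M = 0;  N = -3/2

Compute the unit normal N̂(u, v) = (sin(u)^2*cos(v)/Abs(sin(u)), sin(u)^2*sin(v)/Abs(sin(u)), sin(2*u)/(2*Abs(sin(u)))), and the second partials r_uu, r_uv, r_vv. Take dot products:
  L(u, v) = r_uu · N̂ = -2*sin(u)/Abs(sin(u)),
  M(u, v) = r_uv · N̂ = 0,
  N(u, v) = r_vv · N̂ = -2*sin(u)^3/Abs(sin(u)).
Evaluating at (u, v) = (2*pi/3, -5*pi/6):
  L = -2, M = 0, N = -3/2.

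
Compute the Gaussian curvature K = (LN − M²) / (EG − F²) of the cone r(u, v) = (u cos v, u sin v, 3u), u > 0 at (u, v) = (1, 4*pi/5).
K = 0

Coefficients of the first fundamental form: E = 10, F = 0, G = u^2.
Coefficients of the second fundamental form: L = 0, M = 0, N = 3*sqrt(10)*u^2/(10*Abs(u)).
Assemble K = (LN − M²)/(EG − F²) = 0. At (u, v) = (1, 4*pi/5): K = 0.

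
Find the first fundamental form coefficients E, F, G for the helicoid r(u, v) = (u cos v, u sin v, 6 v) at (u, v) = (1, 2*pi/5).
E = 1;  F = 0;  G = 37

Partials: r_u = (cos(v), sin(v), 0), r_v = (-u*sin(v), u*cos(v), 6). As functions of (u, v):
  E = r_u · r_u = 1,
  F = r_u · r_v = 0,
  G = r_v · r_v = u^2 + 36.
Evaluating at (u, v) = (1, 2*pi/5): E = 1, F = 0, G = 37.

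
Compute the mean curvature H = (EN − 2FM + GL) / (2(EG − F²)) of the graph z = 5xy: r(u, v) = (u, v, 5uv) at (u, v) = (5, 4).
H = -625*sqrt(114)/87723

With E = 25*v^2 + 1, F = 25*u*v, G = 25*u^2 + 1, L = 0, M = 5/sqrt(25*u^2 + 25*v^2 + 1), N = 0, assemble
  H = (EN − 2FM + GL) / (2(EG − F²)) = -125*u*v/(25*u^2 + 25*v^2 + 1)^(3/2).
At (u, v) = (5, 4): H = -625*sqrt(114)/87723.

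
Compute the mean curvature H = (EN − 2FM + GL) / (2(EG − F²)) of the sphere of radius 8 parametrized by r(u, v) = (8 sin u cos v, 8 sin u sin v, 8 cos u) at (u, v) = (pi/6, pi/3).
H = -1/8

With E = 64, F = 0, G = 64*sin(u)^2, L = -8*sin(u)/Abs(sin(u)), M = 0, N = -8*sin(u)^3/Abs(sin(u)), assemble
  H = (EN − 2FM + GL) / (2(EG − F²)) = -sin(u)/(8*Abs(sin(u))).
At (u, v) = (pi/6, pi/3): H = -1/8.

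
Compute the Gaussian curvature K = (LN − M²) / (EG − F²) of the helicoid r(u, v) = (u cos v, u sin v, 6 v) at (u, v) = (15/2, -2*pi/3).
K = -64/15129

Coefficients of the first fundamental form: E = 1, F = 0, G = u^2 + 36.
Coefficients of the second fundamental form: L = 0, M = -6/sqrt(u^2 + 36), N = 0.
Assemble K = (LN − M²)/(EG − F²) = -36/(u^2 + 36)^2. At (u, v) = (15/2, -2*pi/3): K = -64/15129.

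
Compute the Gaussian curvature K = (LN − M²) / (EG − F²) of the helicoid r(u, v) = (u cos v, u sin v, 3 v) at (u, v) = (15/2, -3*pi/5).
K = -16/7569

Coefficients of the first fundamental form: E = 1, F = 0, G = u^2 + 9.
Coefficients of the second fundamental form: L = 0, M = -3/sqrt(u^2 + 9), N = 0.
Assemble K = (LN − M²)/(EG − F²) = -9/(u^2 + 9)^2. At (u, v) = (15/2, -3*pi/5): K = -16/7569.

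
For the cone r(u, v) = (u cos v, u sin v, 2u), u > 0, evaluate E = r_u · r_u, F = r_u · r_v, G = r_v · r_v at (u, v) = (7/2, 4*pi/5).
E = 5;  F = 0;  G = 49/4

Partials: r_u = (cos(v), sin(v), 2), r_v = (-u*sin(v), u*cos(v), 0). As functions of (u, v):
  E = r_u · r_u = 5,
  F = r_u · r_v = 0,
  G = r_v · r_v = u^2.
Evaluating at (u, v) = (7/2, 4*pi/5): E = 5, F = 0, G = 49/4.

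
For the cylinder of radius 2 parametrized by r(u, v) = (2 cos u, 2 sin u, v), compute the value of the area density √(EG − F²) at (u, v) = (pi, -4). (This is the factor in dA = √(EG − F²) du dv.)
√(EG − F²)|_{(pi, -4)} = 2

E = 4, F = 0, G = 1, so EG − F² = 4. Taking the positive square root: √(EG − F²) = 2. At (u, v) = (pi, -4): 2.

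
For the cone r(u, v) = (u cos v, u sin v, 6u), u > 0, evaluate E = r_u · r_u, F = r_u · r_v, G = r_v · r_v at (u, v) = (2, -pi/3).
E = 37;  F = 0;  G = 4

Partials: r_u = (cos(v), sin(v), 6), r_v = (-u*sin(v), u*cos(v), 0). As functions of (u, v):
  E = r_u · r_u = 37,
  F = r_u · r_v = 0,
  G = r_v · r_v = u^2.
Evaluating at (u, v) = (2, -pi/3): E = 37, F = 0, G = 4.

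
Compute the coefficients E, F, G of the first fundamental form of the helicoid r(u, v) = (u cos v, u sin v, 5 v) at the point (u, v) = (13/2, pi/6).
E = 1;  F = 0;  G = 269/4

Partials: r_u = (cos(v), sin(v), 0), r_v = (-u*sin(v), u*cos(v), 5). As functions of (u, v):
  E = r_u · r_u = 1,
  F = r_u · r_v = 0,
  G = r_v · r_v = u^2 + 25.
Evaluating at (u, v) = (13/2, pi/6): E = 1, F = 0, G = 269/4.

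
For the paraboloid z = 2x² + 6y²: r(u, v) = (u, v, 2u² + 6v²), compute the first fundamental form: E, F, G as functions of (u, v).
E = 16*u^2 + 1;  F = 48*u*v;  G = 144*v^2 + 1

Compute partials: r_u = (1, 0, 4*u), r_v = (0, 1, 12*v). Then
  E = r_u · r_u = 16*u^2 + 1,
  F = r_u · r_v = 48*u*v,
  G = r_v · r_v = 144*v^2 + 1.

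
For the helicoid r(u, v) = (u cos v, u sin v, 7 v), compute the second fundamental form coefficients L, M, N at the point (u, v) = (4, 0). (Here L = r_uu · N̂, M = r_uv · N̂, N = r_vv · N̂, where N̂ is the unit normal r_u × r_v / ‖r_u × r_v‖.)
L = 0;  M = -7*sqrt(65)/65;  N = 0

Compute the unit normal N̂(u, v) = (7*sin(v)/sqrt(u^2 + 49), -7*cos(v)/sqrt(u^2 + 49), u/sqrt(u^2 + 49)), and the second partials r_uu, r_uv, r_vv. Take dot products:
  L(u, v) = r_uu · N̂ = 0,
  M(u, v) = r_uv · N̂ = -7/sqrt(u^2 + 49),
  N(u, v) = r_vv · N̂ = 0.
Evaluating at (u, v) = (4, 0):
  L = 0, M = -7*sqrt(65)/65, N = 0.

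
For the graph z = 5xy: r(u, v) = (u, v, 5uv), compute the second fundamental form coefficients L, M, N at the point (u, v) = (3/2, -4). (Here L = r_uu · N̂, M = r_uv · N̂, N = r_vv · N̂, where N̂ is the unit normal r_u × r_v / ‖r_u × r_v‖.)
L = 0;  M = 10*sqrt(1829)/1829;  N = 0

Compute the unit normal N̂(u, v) = (-5*v/sqrt(25*u^2 + 25*v^2 + 1), -5*u/sqrt(25*u^2 + 25*v^2 + 1), 1/sqrt(25*u^2 + 25*v^2 + 1)), and the second partials r_uu, r_uv, r_vv. Take dot products:
  L(u, v) = r_uu · N̂ = 0,
  M(u, v) = r_uv · N̂ = 5/sqrt(25*u^2 + 25*v^2 + 1),
  N(u, v) = r_vv · N̂ = 0.
Evaluating at (u, v) = (3/2, -4):
  L = 0, M = 10*sqrt(1829)/1829, N = 0.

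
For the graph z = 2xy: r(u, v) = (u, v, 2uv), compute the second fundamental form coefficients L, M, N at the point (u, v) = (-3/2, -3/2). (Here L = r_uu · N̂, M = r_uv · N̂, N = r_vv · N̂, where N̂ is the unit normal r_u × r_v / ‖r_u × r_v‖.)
L = 0;  M = 2*sqrt(19)/19;  N = 0

Compute the unit normal N̂(u, v) = (-2*v/sqrt(4*u^2 + 4*v^2 + 1), -2*u/sqrt(4*u^2 + 4*v^2 + 1), 1/sqrt(4*u^2 + 4*v^2 + 1)), and the second partials r_uu, r_uv, r_vv. Take dot products:
  L(u, v) = r_uu · N̂ = 0,
  M(u, v) = r_uv · N̂ = 2/sqrt(4*u^2 + 4*v^2 + 1),
  N(u, v) = r_vv · N̂ = 0.
Evaluating at (u, v) = (-3/2, -3/2):
  L = 0, M = 2*sqrt(19)/19, N = 0.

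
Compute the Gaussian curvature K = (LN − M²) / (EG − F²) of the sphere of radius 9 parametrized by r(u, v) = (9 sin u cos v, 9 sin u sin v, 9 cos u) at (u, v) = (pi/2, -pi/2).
K = 1/81

Coefficients of the first fundamental form: E = 81, F = 0, G = 81*sin(u)^2.
Coefficients of the second fundamental form: L = -9*sin(u)/Abs(sin(u)), M = 0, N = -9*sin(u)^3/Abs(sin(u)).
Assemble K = (LN − M²)/(EG − F²) = 1/81. At (u, v) = (pi/2, -pi/2): K = 1/81.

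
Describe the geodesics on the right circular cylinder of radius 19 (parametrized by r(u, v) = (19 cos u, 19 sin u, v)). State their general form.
The cylinder is flat (K = 0) and locally isometric to the plane via the development (u, v) ↦ (19 u, v). Geodesics are the pre-images of straight lines: circles (v constant), vertical lines (u constant), and helices (v = c · u + d) for constants c, d.

A right cylinder has E = 19², F = 0, G = 1, so EG − F² = 19², and L = −19, M = N = 0, giving K = (LN − M²)/(EG − F²) = 0 everywhere. A flat surface is locally isometric to the Euclidean plane via the map (u, v) ↦ (19 u, v). Straight lines in the (x̃, ỹ) plane pull back to: (a) horizontal circles (v = const), (b) vertical generators (u = const), and (c) helices (19 u tan θ = v, i.e. v = c · u + d).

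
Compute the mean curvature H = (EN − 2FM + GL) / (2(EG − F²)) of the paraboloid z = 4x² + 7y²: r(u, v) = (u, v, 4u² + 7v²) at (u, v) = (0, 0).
H = 11

With E = 64*u^2 + 1, F = 112*u*v, G = 196*v^2 + 1, L = 8/sqrt(64*u^2 + 196*v^2 + 1), M = 0, N = 14/sqrt(64*u^2 + 196*v^2 + 1), assemble
  H = (EN − 2FM + GL) / (2(EG − F²)) = (448*u^2 + 784*v^2 + 11)/(64*u^2 + 196*v^2 + 1)^(3/2).
At (u, v) = (0, 0): H = 11.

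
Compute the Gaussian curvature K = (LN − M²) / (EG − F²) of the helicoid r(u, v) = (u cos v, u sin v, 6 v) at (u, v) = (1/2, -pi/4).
K = -576/21025

Coefficients of the first fundamental form: E = 1, F = 0, G = u^2 + 36.
Coefficients of the second fundamental form: L = 0, M = -6/sqrt(u^2 + 36), N = 0.
Assemble K = (LN − M²)/(EG − F²) = -36/(u^2 + 36)^2. At (u, v) = (1/2, -pi/4): K = -576/21025.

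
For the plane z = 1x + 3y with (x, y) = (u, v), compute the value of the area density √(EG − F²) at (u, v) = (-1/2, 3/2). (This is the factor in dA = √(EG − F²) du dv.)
√(EG − F²)|_{(-1/2, 3/2)} = sqrt(11)

E = 2, F = 3, G = 10, so EG − F² = 11. Taking the positive square root: √(EG − F²) = sqrt(11). At (u, v) = (-1/2, 3/2): sqrt(11).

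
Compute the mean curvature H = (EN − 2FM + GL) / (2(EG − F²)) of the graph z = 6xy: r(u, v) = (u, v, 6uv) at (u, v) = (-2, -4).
H = -1728*sqrt(721)/519841

With E = 36*v^2 + 1, F = 36*u*v, G = 36*u^2 + 1, L = 0, M = 6/sqrt(36*u^2 + 36*v^2 + 1), N = 0, assemble
  H = (EN − 2FM + GL) / (2(EG − F²)) = -216*u*v/(36*u^2 + 36*v^2 + 1)^(3/2).
At (u, v) = (-2, -4): H = -1728*sqrt(721)/519841.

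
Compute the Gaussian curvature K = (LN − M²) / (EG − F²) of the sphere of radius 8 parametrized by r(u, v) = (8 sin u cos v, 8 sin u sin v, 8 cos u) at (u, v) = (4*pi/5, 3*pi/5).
K = 1/64

Coefficients of the first fundamental form: E = 64, F = 0, G = 64*sin(u)^2.
Coefficients of the second fundamental form: L = -8*sin(u)/Abs(sin(u)), M = 0, N = -8*sin(u)^3/Abs(sin(u)).
Assemble K = (LN − M²)/(EG − F²) = 1/64. At (u, v) = (4*pi/5, 3*pi/5): K = 1/64.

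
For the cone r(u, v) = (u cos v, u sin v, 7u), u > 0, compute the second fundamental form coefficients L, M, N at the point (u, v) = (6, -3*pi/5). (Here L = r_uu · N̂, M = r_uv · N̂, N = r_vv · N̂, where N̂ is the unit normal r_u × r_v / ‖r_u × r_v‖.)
L = 0;  M = 0;  N = 21*sqrt(2)/5

Compute the unit normal N̂(u, v) = (-7*sqrt(2)*u*cos(v)/(10*Abs(u)), -7*sqrt(2)*u*sin(v)/(10*Abs(u)), sqrt(2)*u/(10*Abs(u))), and the second partials r_uu, r_uv, r_vv. Take dot products:
  L(u, v) = r_uu · N̂ = 0,
  M(u, v) = r_uv · N̂ = 0,
  N(u, v) = r_vv · N̂ = 7*sqrt(2)*u^2/(10*Abs(u)).
Evaluating at (u, v) = (6, -3*pi/5):
  L = 0, M = 0, N = 21*sqrt(2)/5.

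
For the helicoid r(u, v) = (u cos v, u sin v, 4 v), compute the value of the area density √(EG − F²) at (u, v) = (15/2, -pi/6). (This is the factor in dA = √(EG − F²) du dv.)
√(EG − F²)|_{(15/2, -pi/6)} = 17/2

E = 1, F = 0, G = u^2 + 16, so EG − F² = u^2 + 16. Taking the positive square root: √(EG − F²) = sqrt(u^2 + 16). At (u, v) = (15/2, -pi/6): 17/2.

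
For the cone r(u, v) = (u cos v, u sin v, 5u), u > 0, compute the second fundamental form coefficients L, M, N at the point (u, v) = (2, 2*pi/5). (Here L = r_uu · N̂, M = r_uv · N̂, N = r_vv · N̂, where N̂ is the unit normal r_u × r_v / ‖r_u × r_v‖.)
L = 0;  M = 0;  N = 5*sqrt(26)/13

Compute the unit normal N̂(u, v) = (-5*sqrt(26)*u*cos(v)/(26*Abs(u)), -5*sqrt(26)*u*sin(v)/(26*Abs(u)), sqrt(26)*u/(26*Abs(u))), and the second partials r_uu, r_uv, r_vv. Take dot products:
  L(u, v) = r_uu · N̂ = 0,
  M(u, v) = r_uv · N̂ = 0,
  N(u, v) = r_vv · N̂ = 5*sqrt(26)*u^2/(26*Abs(u)).
Evaluating at (u, v) = (2, 2*pi/5):
  L = 0, M = 0, N = 5*sqrt(26)/13.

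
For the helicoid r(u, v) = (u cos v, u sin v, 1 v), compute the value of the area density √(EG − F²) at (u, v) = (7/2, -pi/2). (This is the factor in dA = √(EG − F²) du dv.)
√(EG − F²)|_{(7/2, -pi/2)} = sqrt(53)/2

E = 1, F = 0, G = u^2 + 1, so EG − F² = u^2 + 1. Taking the positive square root: √(EG − F²) = sqrt(u^2 + 1). At (u, v) = (7/2, -pi/2): sqrt(53)/2.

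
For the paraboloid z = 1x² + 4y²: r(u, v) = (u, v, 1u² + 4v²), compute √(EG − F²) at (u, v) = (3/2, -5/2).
√(EG − F²)|_{(3/2, -5/2)} = sqrt(410)

E = 4*u^2 + 1, F = 16*u*v, G = 64*v^2 + 1; EG − F² = 4*u^2 + 64*v^2 + 1; √(EG − F²) = sqrt(4*u^2 + 64*v^2 + 1). At the given point: sqrt(410).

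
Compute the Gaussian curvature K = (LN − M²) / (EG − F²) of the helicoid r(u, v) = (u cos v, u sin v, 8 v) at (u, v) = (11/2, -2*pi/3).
K = -1024/142129

Coefficients of the first fundamental form: E = 1, F = 0, G = u^2 + 64.
Coefficients of the second fundamental form: L = 0, M = -8/sqrt(u^2 + 64), N = 0.
Assemble K = (LN − M²)/(EG − F²) = -64/(u^2 + 64)^2. At (u, v) = (11/2, -2*pi/3): K = -1024/142129.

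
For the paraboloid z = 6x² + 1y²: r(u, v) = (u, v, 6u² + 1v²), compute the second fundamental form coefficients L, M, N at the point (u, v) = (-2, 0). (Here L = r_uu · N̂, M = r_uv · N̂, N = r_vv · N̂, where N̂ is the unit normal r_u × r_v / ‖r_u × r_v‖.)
L = 12*sqrt(577)/577;  M = 0;  N = 2*sqrt(577)/577

Compute the unit normal N̂(u, v) = (-12*u/sqrt(144*u^2 + 4*v^2 + 1), -2*v/sqrt(144*u^2 + 4*v^2 + 1), 1/sqrt(144*u^2 + 4*v^2 + 1)), and the second partials r_uu, r_uv, r_vv. Take dot products:
  L(u, v) = r_uu · N̂ = 12/sqrt(144*u^2 + 4*v^2 + 1),
  M(u, v) = r_uv · N̂ = 0,
  N(u, v) = r_vv · N̂ = 2/sqrt(144*u^2 + 4*v^2 + 1).
Evaluating at (u, v) = (-2, 0):
  L = 12*sqrt(577)/577, M = 0, N = 2*sqrt(577)/577.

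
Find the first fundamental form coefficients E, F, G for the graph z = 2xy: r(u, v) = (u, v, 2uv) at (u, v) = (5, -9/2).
E = 82;  F = -90;  G = 101

Partials: r_u = (1, 0, 2*v), r_v = (0, 1, 2*u). As functions of (u, v):
  E = r_u · r_u = 4*v^2 + 1,
  F = r_u · r_v = 4*u*v,
  G = r_v · r_v = 4*u^2 + 1.
Evaluating at (u, v) = (5, -9/2): E = 82, F = -90, G = 101.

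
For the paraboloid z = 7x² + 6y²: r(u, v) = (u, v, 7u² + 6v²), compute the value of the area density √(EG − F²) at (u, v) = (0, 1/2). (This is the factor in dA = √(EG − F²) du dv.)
√(EG − F²)|_{(0, 1/2)} = sqrt(37)

E = 196*u^2 + 1, F = 168*u*v, G = 144*v^2 + 1, so EG − F² = 196*u^2 + 144*v^2 + 1. Taking the positive square root: √(EG − F²) = sqrt(196*u^2 + 144*v^2 + 1). At (u, v) = (0, 1/2): sqrt(37).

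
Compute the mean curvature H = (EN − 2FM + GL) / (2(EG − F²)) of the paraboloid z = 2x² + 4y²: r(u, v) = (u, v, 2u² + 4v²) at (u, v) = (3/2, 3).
H = 1302*sqrt(613)/375769

With E = 16*u^2 + 1, F = 32*u*v, G = 64*v^2 + 1, L = 4/sqrt(16*u^2 + 64*v^2 + 1), M = 0, N = 8/sqrt(16*u^2 + 64*v^2 + 1), assemble
  H = (EN − 2FM + GL) / (2(EG − F²)) = 2*(32*u^2 + 64*v^2 + 3)/(16*u^2 + 64*v^2 + 1)^(3/2).
At (u, v) = (3/2, 3): H = 1302*sqrt(613)/375769.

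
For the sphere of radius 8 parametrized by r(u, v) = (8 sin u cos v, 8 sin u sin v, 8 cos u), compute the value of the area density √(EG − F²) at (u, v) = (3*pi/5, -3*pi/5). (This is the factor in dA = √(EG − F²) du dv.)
√(EG − F²)|_{(3*pi/5, -3*pi/5)} = 16*sqrt(2*sqrt(5) + 10)

E = 64, F = 0, G = 64*sin(u)^2, so EG − F² = 4096*sin(u)^2. Taking the positive square root: √(EG − F²) = 64*Abs(sin(u)). At (u, v) = (3*pi/5, -3*pi/5): 16*sqrt(2*sqrt(5) + 10).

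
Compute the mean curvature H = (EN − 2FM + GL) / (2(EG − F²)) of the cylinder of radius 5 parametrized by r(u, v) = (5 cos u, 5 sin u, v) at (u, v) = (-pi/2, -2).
H = -1/10

With E = 25, F = 0, G = 1, L = -5, M = 0, N = 0, assemble
  H = (EN − 2FM + GL) / (2(EG − F²)) = -1/10.
At (u, v) = (-pi/2, -2): H = -1/10.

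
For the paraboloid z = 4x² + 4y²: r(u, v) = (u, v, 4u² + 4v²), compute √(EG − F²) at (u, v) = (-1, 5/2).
√(EG − F²)|_{(-1, 5/2)} = sqrt(465)

E = 64*u^2 + 1, F = 64*u*v, G = 64*v^2 + 1; EG − F² = 64*u^2 + 64*v^2 + 1; √(EG − F²) = sqrt(64*u^2 + 64*v^2 + 1). At the given point: sqrt(465).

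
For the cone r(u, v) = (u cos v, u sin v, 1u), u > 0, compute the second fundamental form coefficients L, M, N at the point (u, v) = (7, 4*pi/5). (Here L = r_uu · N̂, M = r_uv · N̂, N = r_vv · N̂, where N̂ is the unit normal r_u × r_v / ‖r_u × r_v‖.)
L = 0;  M = 0;  N = 7*sqrt(2)/2

Compute the unit normal N̂(u, v) = (-sqrt(2)*u*cos(v)/(2*Abs(u)), -sqrt(2)*u*sin(v)/(2*Abs(u)), sqrt(2)*u/(2*Abs(u))), and the second partials r_uu, r_uv, r_vv. Take dot products:
  L(u, v) = r_uu · N̂ = 0,
  M(u, v) = r_uv · N̂ = 0,
  N(u, v) = r_vv · N̂ = sqrt(2)*u^2/(2*Abs(u)).
Evaluating at (u, v) = (7, 4*pi/5):
  L = 0, M = 0, N = 7*sqrt(2)/2.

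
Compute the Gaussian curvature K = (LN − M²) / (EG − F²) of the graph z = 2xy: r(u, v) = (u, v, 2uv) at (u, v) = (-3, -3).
K = -4/5329

Coefficients of the first fundamental form: E = 4*v^2 + 1, F = 4*u*v, G = 4*u^2 + 1.
Coefficients of the second fundamental form: L = 0, M = 2/sqrt(4*u^2 + 4*v^2 + 1), N = 0.
Assemble K = (LN − M²)/(EG − F²) = -4/(16*u^4 + 32*u^2*v^2 + 8*u^2 + 16*v^4 + 8*v^2 + 1). At (u, v) = (-3, -3): K = -4/5329.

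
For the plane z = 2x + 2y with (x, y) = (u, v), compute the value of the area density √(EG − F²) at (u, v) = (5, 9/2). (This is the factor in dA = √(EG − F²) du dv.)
√(EG − F²)|_{(5, 9/2)} = 3

E = 5, F = 4, G = 5, so EG − F² = 9. Taking the positive square root: √(EG − F²) = 3. At (u, v) = (5, 9/2): 3.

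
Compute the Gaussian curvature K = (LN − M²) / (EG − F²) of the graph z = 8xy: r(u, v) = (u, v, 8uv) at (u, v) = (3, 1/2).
K = -64/351649

Coefficients of the first fundamental form: E = 64*v^2 + 1, F = 64*u*v, G = 64*u^2 + 1.
Coefficients of the second fundamental form: L = 0, M = 8/sqrt(64*u^2 + 64*v^2 + 1), N = 0.
Assemble K = (LN − M²)/(EG − F²) = -64/(4096*u^4 + 8192*u^2*v^2 + 128*u^2 + 4096*v^4 + 128*v^2 + 1). At (u, v) = (3, 1/2): K = -64/351649.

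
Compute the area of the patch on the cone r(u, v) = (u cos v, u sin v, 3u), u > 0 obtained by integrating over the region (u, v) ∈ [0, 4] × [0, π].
Area = 8*sqrt(10)*pi

Area = ∫∫ √(EG − F²) du dv with √(EG − F²) = sqrt(10)*Abs(u). Integrating over [0, 4] × [0, π] gives 8*sqrt(10)*pi.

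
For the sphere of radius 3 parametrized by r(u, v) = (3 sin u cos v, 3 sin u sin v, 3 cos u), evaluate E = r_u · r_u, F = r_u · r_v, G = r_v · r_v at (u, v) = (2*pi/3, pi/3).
E = 9;  F = 0;  G = 27/4

Partials: r_u = (3*cos(u)*cos(v), 3*sin(v)*cos(u), -3*sin(u)), r_v = (-3*sin(u)*sin(v), 3*sin(u)*cos(v), 0). As functions of (u, v):
  E = r_u · r_u = 9,
  F = r_u · r_v = 0,
  G = r_v · r_v = 9*sin(u)^2.
Evaluating at (u, v) = (2*pi/3, pi/3): E = 9, F = 0, G = 27/4.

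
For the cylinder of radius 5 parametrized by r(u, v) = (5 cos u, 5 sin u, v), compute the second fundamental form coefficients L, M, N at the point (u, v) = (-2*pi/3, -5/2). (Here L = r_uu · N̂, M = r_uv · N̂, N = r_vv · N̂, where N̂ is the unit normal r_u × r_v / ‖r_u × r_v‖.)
L = -5;  M = 0;  N = 0

Compute the unit normal N̂(u, v) = (cos(u), sin(u), 0), and the second partials r_uu, r_uv, r_vv. Take dot products:
  L(u, v) = r_uu · N̂ = -5,
  M(u, v) = r_uv · N̂ = 0,
  N(u, v) = r_vv · N̂ = 0.
Evaluating at (u, v) = (-2*pi/3, -5/2):
  L = -5, M = 0, N = 0.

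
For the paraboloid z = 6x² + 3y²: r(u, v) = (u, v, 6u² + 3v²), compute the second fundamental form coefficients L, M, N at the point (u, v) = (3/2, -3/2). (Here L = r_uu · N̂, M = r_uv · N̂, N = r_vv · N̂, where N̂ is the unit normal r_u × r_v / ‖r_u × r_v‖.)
L = 6*sqrt(406)/203;  M = 0;  N = 3*sqrt(406)/203

Compute the unit normal N̂(u, v) = (-12*u/sqrt(144*u^2 + 36*v^2 + 1), -6*v/sqrt(144*u^2 + 36*v^2 + 1), 1/sqrt(144*u^2 + 36*v^2 + 1)), and the second partials r_uu, r_uv, r_vv. Take dot products:
  L(u, v) = r_uu · N̂ = 12/sqrt(144*u^2 + 36*v^2 + 1),
  M(u, v) = r_uv · N̂ = 0,
  N(u, v) = r_vv · N̂ = 6/sqrt(144*u^2 + 36*v^2 + 1).
Evaluating at (u, v) = (3/2, -3/2):
  L = 6*sqrt(406)/203, M = 0, N = 3*sqrt(406)/203.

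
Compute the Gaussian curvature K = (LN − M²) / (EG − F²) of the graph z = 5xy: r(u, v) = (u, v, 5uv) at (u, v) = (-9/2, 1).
K = -400/4532641

Coefficients of the first fundamental form: E = 25*v^2 + 1, F = 25*u*v, G = 25*u^2 + 1.
Coefficients of the second fundamental form: L = 0, M = 5/sqrt(25*u^2 + 25*v^2 + 1), N = 0.
Assemble K = (LN − M²)/(EG − F²) = -25/(625*u^4 + 1250*u^2*v^2 + 50*u^2 + 625*v^4 + 50*v^2 + 1). At (u, v) = (-9/2, 1): K = -400/4532641.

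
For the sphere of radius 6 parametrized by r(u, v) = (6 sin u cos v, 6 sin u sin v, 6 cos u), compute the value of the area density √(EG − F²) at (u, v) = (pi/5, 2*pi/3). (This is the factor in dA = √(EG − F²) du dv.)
√(EG − F²)|_{(pi/5, 2*pi/3)} = 9*sqrt(10 - 2*sqrt(5))

E = 36, F = 0, G = 36*sin(u)^2, so EG − F² = 1296*sin(u)^2. Taking the positive square root: √(EG − F²) = 36*Abs(sin(u)). At (u, v) = (pi/5, 2*pi/3): 9*sqrt(10 - 2*sqrt(5)).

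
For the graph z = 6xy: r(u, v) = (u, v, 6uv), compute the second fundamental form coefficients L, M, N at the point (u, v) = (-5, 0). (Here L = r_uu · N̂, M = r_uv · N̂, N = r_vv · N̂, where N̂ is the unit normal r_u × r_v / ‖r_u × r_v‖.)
L = 0;  M = 6*sqrt(901)/901;  N = 0

Compute the unit normal N̂(u, v) = (-6*v/sqrt(36*u^2 + 36*v^2 + 1), -6*u/sqrt(36*u^2 + 36*v^2 + 1), 1/sqrt(36*u^2 + 36*v^2 + 1)), and the second partials r_uu, r_uv, r_vv. Take dot products:
  L(u, v) = r_uu · N̂ = 0,
  M(u, v) = r_uv · N̂ = 6/sqrt(36*u^2 + 36*v^2 + 1),
  N(u, v) = r_vv · N̂ = 0.
Evaluating at (u, v) = (-5, 0):
  L = 0, M = 6*sqrt(901)/901, N = 0.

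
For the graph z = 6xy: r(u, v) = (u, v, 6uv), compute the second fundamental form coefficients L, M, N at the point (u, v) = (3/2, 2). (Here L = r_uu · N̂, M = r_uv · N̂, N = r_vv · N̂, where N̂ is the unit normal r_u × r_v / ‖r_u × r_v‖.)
L = 0;  M = 3*sqrt(226)/113;  N = 0

Compute the unit normal N̂(u, v) = (-6*v/sqrt(36*u^2 + 36*v^2 + 1), -6*u/sqrt(36*u^2 + 36*v^2 + 1), 1/sqrt(36*u^2 + 36*v^2 + 1)), and the second partials r_uu, r_uv, r_vv. Take dot products:
  L(u, v) = r_uu · N̂ = 0,
  M(u, v) = r_uv · N̂ = 6/sqrt(36*u^2 + 36*v^2 + 1),
  N(u, v) = r_vv · N̂ = 0.
Evaluating at (u, v) = (3/2, 2):
  L = 0, M = 3*sqrt(226)/113, N = 0.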